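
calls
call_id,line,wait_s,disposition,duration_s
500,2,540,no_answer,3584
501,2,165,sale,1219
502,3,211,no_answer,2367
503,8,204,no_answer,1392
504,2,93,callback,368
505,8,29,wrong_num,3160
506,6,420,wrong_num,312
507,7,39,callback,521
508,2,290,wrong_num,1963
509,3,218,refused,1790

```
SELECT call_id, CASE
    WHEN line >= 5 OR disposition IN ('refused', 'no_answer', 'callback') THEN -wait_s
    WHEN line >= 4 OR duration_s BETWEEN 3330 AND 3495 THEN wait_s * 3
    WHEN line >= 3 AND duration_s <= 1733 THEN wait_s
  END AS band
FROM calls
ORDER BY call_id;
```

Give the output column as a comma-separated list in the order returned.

-540, NULL, -211, -204, -93, -29, -420, -39, NULL, -218

call_id=500: line >= 5 OR disposition IN ('refused', 'no_answer', 'callback') → -540
call_id=501: (no match → NULL) → NULL
call_id=502: line >= 5 OR disposition IN ('refused', 'no_answer', 'callback') → -211
call_id=503: line >= 5 OR disposition IN ('refused', 'no_answer', 'callback') → -204
call_id=504: line >= 5 OR disposition IN ('refused', 'no_answer', 'callback') → -93
call_id=505: line >= 5 OR disposition IN ('refused', 'no_answer', 'callback') → -29
call_id=506: line >= 5 OR disposition IN ('refused', 'no_answer', 'callback') → -420
call_id=507: line >= 5 OR disposition IN ('refused', 'no_answer', 'callback') → -39
call_id=508: (no match → NULL) → NULL
call_id=509: line >= 5 OR disposition IN ('refused', 'no_answer', 'callback') → -218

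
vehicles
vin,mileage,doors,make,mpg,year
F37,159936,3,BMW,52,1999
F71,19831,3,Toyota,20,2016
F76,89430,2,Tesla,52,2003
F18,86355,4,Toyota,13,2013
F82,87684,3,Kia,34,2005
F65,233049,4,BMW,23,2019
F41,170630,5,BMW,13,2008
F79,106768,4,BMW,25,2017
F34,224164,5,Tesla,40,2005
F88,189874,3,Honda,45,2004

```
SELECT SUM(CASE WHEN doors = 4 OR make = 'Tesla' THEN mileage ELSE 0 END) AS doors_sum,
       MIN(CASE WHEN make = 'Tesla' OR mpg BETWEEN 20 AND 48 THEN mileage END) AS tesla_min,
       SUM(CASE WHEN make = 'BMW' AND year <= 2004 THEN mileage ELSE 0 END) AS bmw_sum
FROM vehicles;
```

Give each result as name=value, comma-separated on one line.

[doors_sum: doors = 4 OR make = 'Tesla']
vin=F37: ✗
vin=F71: ✗
vin=F76: ✓ → 89430
vin=F18: ✓ → 86355
vin=F82: ✗
vin=F65: ✓ → 233049
vin=F41: ✗
vin=F79: ✓ → 106768
vin=F34: ✓ → 224164
vin=F88: ✗
doors_sum = 89430 + 86355 + 233049 + 106768 + 224164 = 739766
—
[tesla_min: make = 'Tesla' OR mpg BETWEEN 20 AND 48]
vin=F37: ✗
vin=F71: ✓ → 19831
vin=F76: ✓ → 89430
vin=F18: ✗
vin=F82: ✓ → 87684
vin=F65: ✓ → 233049
vin=F41: ✗
vin=F79: ✓ → 106768
vin=F34: ✓ → 224164
vin=F88: ✓ → 189874
tesla_min = MIN(19831, 89430, 87684, 233049, 106768, 224164, 189874) = 19831
—
[bmw_sum: make = 'BMW' AND year <= 2004]
vin=F37: ✓ → 159936
vin=F71: ✗
vin=F76: ✗
vin=F18: ✗
vin=F82: ✗
vin=F65: ✗
vin=F41: ✗
vin=F79: ✗
vin=F34: ✗
vin=F88: ✗
bmw_sum = 159936

doors_sum=739766, tesla_min=19831, bmw_sum=159936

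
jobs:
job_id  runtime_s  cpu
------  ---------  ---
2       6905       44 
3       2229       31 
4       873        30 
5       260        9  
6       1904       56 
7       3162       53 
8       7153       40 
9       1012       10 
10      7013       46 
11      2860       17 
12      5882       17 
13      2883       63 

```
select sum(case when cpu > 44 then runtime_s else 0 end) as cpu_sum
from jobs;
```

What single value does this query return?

14962

job_id=2: ✗
job_id=3: ✗
job_id=4: ✗
job_id=5: ✗
job_id=6: ✓ → 1904
job_id=7: ✓ → 3162
job_id=8: ✗
job_id=9: ✗
job_id=10: ✓ → 7013
job_id=11: ✗
job_id=12: ✗
job_id=13: ✓ → 2883
cpu_sum = 1904 + 3162 + 7013 + 2883 = 14962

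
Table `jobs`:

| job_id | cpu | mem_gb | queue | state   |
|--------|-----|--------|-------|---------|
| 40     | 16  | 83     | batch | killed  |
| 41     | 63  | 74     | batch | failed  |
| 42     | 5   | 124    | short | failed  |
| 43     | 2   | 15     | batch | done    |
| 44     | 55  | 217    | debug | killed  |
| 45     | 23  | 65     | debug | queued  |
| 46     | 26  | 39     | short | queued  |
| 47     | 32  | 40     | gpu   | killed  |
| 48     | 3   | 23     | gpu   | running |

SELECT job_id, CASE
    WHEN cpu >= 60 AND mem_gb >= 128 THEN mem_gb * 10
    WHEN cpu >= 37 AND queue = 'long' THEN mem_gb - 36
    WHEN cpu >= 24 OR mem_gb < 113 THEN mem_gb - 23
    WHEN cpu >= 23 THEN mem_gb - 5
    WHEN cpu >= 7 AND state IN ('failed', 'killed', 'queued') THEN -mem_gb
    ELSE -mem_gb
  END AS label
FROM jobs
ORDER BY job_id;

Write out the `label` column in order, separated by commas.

60, 51, -124, -8, 194, 42, 16, 17, 0

job_id=40: cpu >= 24 OR mem_gb < 113 → 60
job_id=41: cpu >= 24 OR mem_gb < 113 → 51
job_id=42: ELSE → -124
job_id=43: cpu >= 24 OR mem_gb < 113 → -8
job_id=44: cpu >= 24 OR mem_gb < 113 → 194
job_id=45: cpu >= 24 OR mem_gb < 113 → 42
job_id=46: cpu >= 24 OR mem_gb < 113 → 16
job_id=47: cpu >= 24 OR mem_gb < 113 → 17
job_id=48: cpu >= 24 OR mem_gb < 113 → 0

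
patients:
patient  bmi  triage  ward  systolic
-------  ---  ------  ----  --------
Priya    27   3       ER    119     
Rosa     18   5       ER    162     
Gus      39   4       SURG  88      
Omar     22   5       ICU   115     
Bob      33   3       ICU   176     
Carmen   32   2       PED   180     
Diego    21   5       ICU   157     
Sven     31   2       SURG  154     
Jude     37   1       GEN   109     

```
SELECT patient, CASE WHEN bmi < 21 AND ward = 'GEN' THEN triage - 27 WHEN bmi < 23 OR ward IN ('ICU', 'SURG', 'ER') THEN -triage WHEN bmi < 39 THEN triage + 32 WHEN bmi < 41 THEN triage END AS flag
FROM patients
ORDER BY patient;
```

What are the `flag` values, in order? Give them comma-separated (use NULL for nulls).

-3, 34, -5, -4, 33, -5, -3, -5, -2

patient=Bob: bmi < 23 OR ward IN ('ICU', 'SURG', 'ER') → -3
patient=Carmen: bmi < 39 → 34
patient=Diego: bmi < 23 OR ward IN ('ICU', 'SURG', 'ER') → -5
patient=Gus: bmi < 23 OR ward IN ('ICU', 'SURG', 'ER') → -4
patient=Jude: bmi < 39 → 33
patient=Omar: bmi < 23 OR ward IN ('ICU', 'SURG', 'ER') → -5
patient=Priya: bmi < 23 OR ward IN ('ICU', 'SURG', 'ER') → -3
patient=Rosa: bmi < 23 OR ward IN ('ICU', 'SURG', 'ER') → -5
patient=Sven: bmi < 23 OR ward IN ('ICU', 'SURG', 'ER') → -2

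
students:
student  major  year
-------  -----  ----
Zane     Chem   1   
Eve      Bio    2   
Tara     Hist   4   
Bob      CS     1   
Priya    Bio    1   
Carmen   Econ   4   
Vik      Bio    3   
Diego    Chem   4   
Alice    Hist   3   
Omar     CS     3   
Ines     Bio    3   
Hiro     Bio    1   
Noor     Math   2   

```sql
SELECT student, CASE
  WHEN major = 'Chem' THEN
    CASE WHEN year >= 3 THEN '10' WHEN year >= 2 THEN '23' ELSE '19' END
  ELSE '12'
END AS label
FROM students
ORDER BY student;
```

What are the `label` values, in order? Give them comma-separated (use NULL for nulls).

12, 12, 12, 10, 12, 12, 12, 12, 12, 12, 12, 12, 19

student=Alice: major='Hist' → outer ELSE → 12
student=Bob: major='CS' → outer ELSE → 12
student=Carmen: major='Econ' → outer ELSE → 12
student=Diego: major='Chem' → inner[year >= 3] → 10
student=Eve: major='Bio' → outer ELSE → 12
student=Hiro: major='Bio' → outer ELSE → 12
student=Ines: major='Bio' → outer ELSE → 12
student=Noor: major='Math' → outer ELSE → 12
student=Omar: major='CS' → outer ELSE → 12
student=Priya: major='Bio' → outer ELSE → 12
student=Tara: major='Hist' → outer ELSE → 12
student=Vik: major='Bio' → outer ELSE → 12
student=Zane: major='Chem' → inner[ELSE] → 19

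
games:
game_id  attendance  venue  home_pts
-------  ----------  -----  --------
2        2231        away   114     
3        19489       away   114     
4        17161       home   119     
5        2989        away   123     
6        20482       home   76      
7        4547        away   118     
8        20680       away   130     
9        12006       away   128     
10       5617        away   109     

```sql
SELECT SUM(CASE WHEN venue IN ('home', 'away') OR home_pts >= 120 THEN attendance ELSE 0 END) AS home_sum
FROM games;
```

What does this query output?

game_id=2: ✓ → 2231
game_id=3: ✓ → 19489
game_id=4: ✓ → 17161
game_id=5: ✓ → 2989
game_id=6: ✓ → 20482
game_id=7: ✓ → 4547
game_id=8: ✓ → 20680
game_id=9: ✓ → 12006
game_id=10: ✓ → 5617
home_sum = 2231 + 19489 + 17161 + 2989 + 20482 + 4547 + 20680 + 12006 + 5617 = 105202

105202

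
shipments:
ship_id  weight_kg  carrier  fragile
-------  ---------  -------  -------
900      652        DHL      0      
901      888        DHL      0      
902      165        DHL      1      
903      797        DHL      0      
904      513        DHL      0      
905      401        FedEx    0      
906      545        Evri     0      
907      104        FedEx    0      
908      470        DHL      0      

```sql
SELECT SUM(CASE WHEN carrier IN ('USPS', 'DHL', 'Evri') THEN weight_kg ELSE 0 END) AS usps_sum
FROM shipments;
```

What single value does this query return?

4030

ship_id=900: ✓ → 652
ship_id=901: ✓ → 888
ship_id=902: ✓ → 165
ship_id=903: ✓ → 797
ship_id=904: ✓ → 513
ship_id=905: ✗
ship_id=906: ✓ → 545
ship_id=907: ✗
ship_id=908: ✓ → 470
usps_sum = 652 + 888 + 165 + 797 + 513 + 545 + 470 = 4030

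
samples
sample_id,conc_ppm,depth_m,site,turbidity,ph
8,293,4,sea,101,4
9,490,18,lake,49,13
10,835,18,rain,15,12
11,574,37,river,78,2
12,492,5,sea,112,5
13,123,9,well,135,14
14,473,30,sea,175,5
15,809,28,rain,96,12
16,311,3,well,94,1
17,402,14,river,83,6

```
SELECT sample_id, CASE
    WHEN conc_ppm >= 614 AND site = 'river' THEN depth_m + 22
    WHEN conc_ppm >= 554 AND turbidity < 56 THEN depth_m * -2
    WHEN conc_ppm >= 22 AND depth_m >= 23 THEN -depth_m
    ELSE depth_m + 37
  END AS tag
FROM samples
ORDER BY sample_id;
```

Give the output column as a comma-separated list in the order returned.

sample_id=8: ELSE → 41
sample_id=9: ELSE → 55
sample_id=10: conc_ppm >= 554 AND turbidity < 56 → -36
sample_id=11: conc_ppm >= 22 AND depth_m >= 23 → -37
sample_id=12: ELSE → 42
sample_id=13: ELSE → 46
sample_id=14: conc_ppm >= 22 AND depth_m >= 23 → -30
sample_id=15: conc_ppm >= 22 AND depth_m >= 23 → -28
sample_id=16: ELSE → 40
sample_id=17: ELSE → 51

41, 55, -36, -37, 42, 46, -30, -28, 40, 51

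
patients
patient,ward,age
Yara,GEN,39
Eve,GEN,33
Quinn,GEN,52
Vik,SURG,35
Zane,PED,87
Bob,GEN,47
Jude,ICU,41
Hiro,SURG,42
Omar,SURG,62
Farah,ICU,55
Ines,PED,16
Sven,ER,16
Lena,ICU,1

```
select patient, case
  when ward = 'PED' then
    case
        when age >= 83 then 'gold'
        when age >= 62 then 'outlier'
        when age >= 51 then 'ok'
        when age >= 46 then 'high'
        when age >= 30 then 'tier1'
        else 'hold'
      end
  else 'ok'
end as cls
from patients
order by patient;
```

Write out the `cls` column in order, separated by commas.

patient=Bob: ward='GEN' → outer ELSE → ok
patient=Eve: ward='GEN' → outer ELSE → ok
patient=Farah: ward='ICU' → outer ELSE → ok
patient=Hiro: ward='SURG' → outer ELSE → ok
patient=Ines: ward='PED' → inner[ELSE] → hold
patient=Jude: ward='ICU' → outer ELSE → ok
patient=Lena: ward='ICU' → outer ELSE → ok
patient=Omar: ward='SURG' → outer ELSE → ok
patient=Quinn: ward='GEN' → outer ELSE → ok
patient=Sven: ward='ER' → outer ELSE → ok
patient=Vik: ward='SURG' → outer ELSE → ok
patient=Yara: ward='GEN' → outer ELSE → ok
patient=Zane: ward='PED' → inner[age >= 83] → gold

ok, ok, ok, ok, hold, ok, ok, ok, ok, ok, ok, ok, gold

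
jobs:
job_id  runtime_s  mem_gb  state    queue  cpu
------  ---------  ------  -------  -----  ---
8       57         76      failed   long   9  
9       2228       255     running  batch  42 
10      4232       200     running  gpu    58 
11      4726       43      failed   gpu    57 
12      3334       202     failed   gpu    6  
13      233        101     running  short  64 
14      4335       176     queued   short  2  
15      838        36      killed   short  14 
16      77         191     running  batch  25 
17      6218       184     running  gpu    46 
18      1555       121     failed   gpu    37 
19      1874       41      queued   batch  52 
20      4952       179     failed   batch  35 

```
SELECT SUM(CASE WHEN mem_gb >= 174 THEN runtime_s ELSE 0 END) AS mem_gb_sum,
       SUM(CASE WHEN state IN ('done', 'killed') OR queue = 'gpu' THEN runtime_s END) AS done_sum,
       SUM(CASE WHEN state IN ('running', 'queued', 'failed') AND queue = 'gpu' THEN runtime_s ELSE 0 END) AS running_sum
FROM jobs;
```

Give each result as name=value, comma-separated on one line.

[mem_gb_sum: mem_gb >= 174]
job_id=8: ✗
job_id=9: ✓ → 2228
job_id=10: ✓ → 4232
job_id=11: ✗
job_id=12: ✓ → 3334
job_id=13: ✗
job_id=14: ✓ → 4335
job_id=15: ✗
job_id=16: ✓ → 77
job_id=17: ✓ → 6218
job_id=18: ✗
job_id=19: ✗
job_id=20: ✓ → 4952
mem_gb_sum = 2228 + 4232 + 3334 + 4335 + 77 + 6218 + 4952 = 25376
—
[done_sum: state IN ('done', 'killed') OR queue = 'gpu']
job_id=8: ✗
job_id=9: ✗
job_id=10: ✓ → 4232
job_id=11: ✓ → 4726
job_id=12: ✓ → 3334
job_id=13: ✗
job_id=14: ✗
job_id=15: ✓ → 838
job_id=16: ✗
job_id=17: ✓ → 6218
job_id=18: ✓ → 1555
job_id=19: ✗
job_id=20: ✗
done_sum = 4232 + 4726 + 3334 + 838 + 6218 + 1555 = 20903
—
[running_sum: state IN ('running', 'queued', 'failed') AND queue = 'gpu']
job_id=8: ✗
job_id=9: ✗
job_id=10: ✓ → 4232
job_id=11: ✓ → 4726
job_id=12: ✓ → 3334
job_id=13: ✗
job_id=14: ✗
job_id=15: ✗
job_id=16: ✗
job_id=17: ✓ → 6218
job_id=18: ✓ → 1555
job_id=19: ✗
job_id=20: ✗
running_sum = 4232 + 4726 + 3334 + 6218 + 1555 = 20065

mem_gb_sum=25376, done_sum=20903, running_sum=20065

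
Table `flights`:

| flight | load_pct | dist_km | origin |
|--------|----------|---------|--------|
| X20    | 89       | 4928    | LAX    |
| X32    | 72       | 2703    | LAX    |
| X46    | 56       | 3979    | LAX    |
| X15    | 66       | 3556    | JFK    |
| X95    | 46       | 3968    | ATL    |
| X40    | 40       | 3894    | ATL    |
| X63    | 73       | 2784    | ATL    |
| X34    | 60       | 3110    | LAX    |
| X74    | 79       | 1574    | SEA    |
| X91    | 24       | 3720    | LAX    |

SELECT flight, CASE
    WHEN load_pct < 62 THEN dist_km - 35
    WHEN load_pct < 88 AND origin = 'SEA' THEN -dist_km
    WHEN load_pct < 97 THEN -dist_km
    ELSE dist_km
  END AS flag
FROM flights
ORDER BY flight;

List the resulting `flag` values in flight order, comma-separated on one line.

-3556, -4928, -2703, 3075, 3859, 3944, -2784, -1574, 3685, 3933

flight=X15: load_pct < 97 → -3556
flight=X20: load_pct < 97 → -4928
flight=X32: load_pct < 97 → -2703
flight=X34: load_pct < 62 → 3075
flight=X40: load_pct < 62 → 3859
flight=X46: load_pct < 62 → 3944
flight=X63: load_pct < 97 → -2784
flight=X74: load_pct < 88 AND origin = 'SEA' → -1574
flight=X91: load_pct < 62 → 3685
flight=X95: load_pct < 62 → 3933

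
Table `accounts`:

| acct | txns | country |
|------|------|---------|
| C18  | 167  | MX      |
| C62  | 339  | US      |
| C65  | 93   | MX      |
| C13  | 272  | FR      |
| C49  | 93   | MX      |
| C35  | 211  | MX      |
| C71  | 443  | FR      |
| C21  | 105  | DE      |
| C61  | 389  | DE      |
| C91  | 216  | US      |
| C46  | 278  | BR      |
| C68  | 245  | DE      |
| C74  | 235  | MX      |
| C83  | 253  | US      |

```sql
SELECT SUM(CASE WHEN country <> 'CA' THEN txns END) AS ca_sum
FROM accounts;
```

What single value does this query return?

acct=C18: ✓ → 167
acct=C62: ✓ → 339
acct=C65: ✓ → 93
acct=C13: ✓ → 272
acct=C49: ✓ → 93
acct=C35: ✓ → 211
acct=C71: ✓ → 443
acct=C21: ✓ → 105
acct=C61: ✓ → 389
acct=C91: ✓ → 216
acct=C46: ✓ → 278
acct=C68: ✓ → 245
acct=C74: ✓ → 235
acct=C83: ✓ → 253
ca_sum = 167 + 339 + 93 + 272 + 93 + 211 + 443 + 105 + 389 + 216 + 278 + 245 + 235 + 253 = 3339

3339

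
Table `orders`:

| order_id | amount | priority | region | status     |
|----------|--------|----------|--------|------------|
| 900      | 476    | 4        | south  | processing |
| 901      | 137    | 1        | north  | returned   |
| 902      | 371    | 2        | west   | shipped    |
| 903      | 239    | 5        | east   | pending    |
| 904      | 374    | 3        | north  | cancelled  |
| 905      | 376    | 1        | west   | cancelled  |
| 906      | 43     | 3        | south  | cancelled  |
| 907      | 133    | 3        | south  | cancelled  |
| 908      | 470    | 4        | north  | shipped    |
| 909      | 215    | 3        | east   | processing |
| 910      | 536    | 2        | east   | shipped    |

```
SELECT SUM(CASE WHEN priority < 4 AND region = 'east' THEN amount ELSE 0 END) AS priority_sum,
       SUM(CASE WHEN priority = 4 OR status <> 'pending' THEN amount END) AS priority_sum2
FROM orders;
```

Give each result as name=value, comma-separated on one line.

[priority_sum: priority < 4 AND region = 'east']
order_id=900: ✗
order_id=901: ✗
order_id=902: ✗
order_id=903: ✗
order_id=904: ✗
order_id=905: ✗
order_id=906: ✗
order_id=907: ✗
order_id=908: ✗
order_id=909: ✓ → 215
order_id=910: ✓ → 536
priority_sum = 215 + 536 = 751
—
[priority_sum2: priority = 4 OR status <> 'pending']
order_id=900: ✓ → 476
order_id=901: ✓ → 137
order_id=902: ✓ → 371
order_id=903: ✗
order_id=904: ✓ → 374
order_id=905: ✓ → 376
order_id=906: ✓ → 43
order_id=907: ✓ → 133
order_id=908: ✓ → 470
order_id=909: ✓ → 215
order_id=910: ✓ → 536
priority_sum2 = 476 + 137 + 371 + 374 + 376 + 43 + 133 + 470 + 215 + 536 = 3131

priority_sum=751, priority_sum2=3131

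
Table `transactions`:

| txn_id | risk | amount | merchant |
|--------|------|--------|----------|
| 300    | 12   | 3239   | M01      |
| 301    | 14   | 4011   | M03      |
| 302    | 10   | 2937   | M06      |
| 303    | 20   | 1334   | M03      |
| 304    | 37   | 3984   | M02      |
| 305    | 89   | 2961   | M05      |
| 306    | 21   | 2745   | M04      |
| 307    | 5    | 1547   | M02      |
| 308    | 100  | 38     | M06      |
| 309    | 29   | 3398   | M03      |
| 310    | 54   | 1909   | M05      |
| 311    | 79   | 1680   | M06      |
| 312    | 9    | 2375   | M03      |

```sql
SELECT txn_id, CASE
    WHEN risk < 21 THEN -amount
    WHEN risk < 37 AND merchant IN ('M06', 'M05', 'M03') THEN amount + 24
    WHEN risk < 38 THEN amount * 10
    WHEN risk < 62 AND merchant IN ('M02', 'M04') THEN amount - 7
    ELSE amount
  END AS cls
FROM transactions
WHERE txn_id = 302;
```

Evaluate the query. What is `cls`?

-2937

txn_id = 302: risk=10, amount=2937, merchant=M06.
risk < 21 → true → -2937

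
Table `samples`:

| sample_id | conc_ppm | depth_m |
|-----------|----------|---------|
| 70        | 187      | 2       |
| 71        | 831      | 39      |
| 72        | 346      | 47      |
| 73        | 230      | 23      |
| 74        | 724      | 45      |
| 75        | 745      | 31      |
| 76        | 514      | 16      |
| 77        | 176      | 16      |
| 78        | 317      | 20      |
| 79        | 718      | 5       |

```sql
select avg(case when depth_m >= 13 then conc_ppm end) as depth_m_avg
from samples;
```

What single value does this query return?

sample_id=70: ✗
sample_id=71: ✓ → 831
sample_id=72: ✓ → 346
sample_id=73: ✓ → 230
sample_id=74: ✓ → 724
sample_id=75: ✓ → 745
sample_id=76: ✓ → 514
sample_id=77: ✓ → 176
sample_id=78: ✓ → 317
sample_id=79: ✗
depth_m_avg = (831 + 346 + 230 + 724 + 745 + 514 + 176 + 317) / 8 = 485.375

485.375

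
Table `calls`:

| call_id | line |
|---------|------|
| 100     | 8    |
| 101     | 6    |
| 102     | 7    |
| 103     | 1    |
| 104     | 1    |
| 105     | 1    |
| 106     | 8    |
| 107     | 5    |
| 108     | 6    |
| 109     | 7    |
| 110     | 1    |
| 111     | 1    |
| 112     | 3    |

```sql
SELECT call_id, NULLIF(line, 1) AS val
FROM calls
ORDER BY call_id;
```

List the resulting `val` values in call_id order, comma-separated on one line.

call_id=100: line=8 vs 1: differ → 8
call_id=101: line=6 vs 1: differ → 6
call_id=102: line=7 vs 1: differ → 7
call_id=103: line=1 vs 1: equal → NULL
call_id=104: line=1 vs 1: equal → NULL
call_id=105: line=1 vs 1: equal → NULL
call_id=106: line=8 vs 1: differ → 8
call_id=107: line=5 vs 1: differ → 5
call_id=108: line=6 vs 1: differ → 6
call_id=109: line=7 vs 1: differ → 7
call_id=110: line=1 vs 1: equal → NULL
call_id=111: line=1 vs 1: equal → NULL
call_id=112: line=3 vs 1: differ → 3

8, 6, 7, NULL, NULL, NULL, 8, 5, 6, 7, NULL, NULL, 3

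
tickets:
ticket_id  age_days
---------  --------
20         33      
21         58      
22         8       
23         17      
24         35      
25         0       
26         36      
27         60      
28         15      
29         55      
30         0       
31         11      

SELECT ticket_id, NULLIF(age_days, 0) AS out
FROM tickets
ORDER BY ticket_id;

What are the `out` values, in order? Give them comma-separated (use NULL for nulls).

33, 58, 8, 17, 35, NULL, 36, 60, 15, 55, NULL, 11

ticket_id=20: age_days=33 vs 0: differ → 33
ticket_id=21: age_days=58 vs 0: differ → 58
ticket_id=22: age_days=8 vs 0: differ → 8
ticket_id=23: age_days=17 vs 0: differ → 17
ticket_id=24: age_days=35 vs 0: differ → 35
ticket_id=25: age_days=0 vs 0: equal → NULL
ticket_id=26: age_days=36 vs 0: differ → 36
ticket_id=27: age_days=60 vs 0: differ → 60
ticket_id=28: age_days=15 vs 0: differ → 15
ticket_id=29: age_days=55 vs 0: differ → 55
ticket_id=30: age_days=0 vs 0: equal → NULL
ticket_id=31: age_days=11 vs 0: differ → 11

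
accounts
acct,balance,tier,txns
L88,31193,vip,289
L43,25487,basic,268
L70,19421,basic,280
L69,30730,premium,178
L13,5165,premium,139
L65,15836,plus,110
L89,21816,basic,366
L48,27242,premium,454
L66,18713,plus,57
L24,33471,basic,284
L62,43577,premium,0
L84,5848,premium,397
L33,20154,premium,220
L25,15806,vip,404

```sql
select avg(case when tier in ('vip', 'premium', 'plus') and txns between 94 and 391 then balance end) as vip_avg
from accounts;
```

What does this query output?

20615.6

acct=L88: ✓ → 31193
acct=L43: ✗
acct=L70: ✗
acct=L69: ✓ → 30730
acct=L13: ✓ → 5165
acct=L65: ✓ → 15836
acct=L89: ✗
acct=L48: ✗
acct=L66: ✗
acct=L24: ✗
acct=L62: ✗
acct=L84: ✗
acct=L33: ✓ → 20154
acct=L25: ✗
vip_avg = (31193 + 30730 + 5165 + 15836 + 20154) / 5 = 20615.6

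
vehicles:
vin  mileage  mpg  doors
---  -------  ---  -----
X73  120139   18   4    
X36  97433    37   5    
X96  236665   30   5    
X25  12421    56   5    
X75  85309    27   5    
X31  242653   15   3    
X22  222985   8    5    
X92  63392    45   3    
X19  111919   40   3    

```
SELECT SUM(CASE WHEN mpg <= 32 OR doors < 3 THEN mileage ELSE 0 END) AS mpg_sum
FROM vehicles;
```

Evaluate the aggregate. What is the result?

vin=X73: ✓ → 120139
vin=X36: ✗
vin=X96: ✓ → 236665
vin=X25: ✗
vin=X75: ✓ → 85309
vin=X31: ✓ → 242653
vin=X22: ✓ → 222985
vin=X92: ✗
vin=X19: ✗
mpg_sum = 120139 + 236665 + 85309 + 242653 + 222985 = 907751

907751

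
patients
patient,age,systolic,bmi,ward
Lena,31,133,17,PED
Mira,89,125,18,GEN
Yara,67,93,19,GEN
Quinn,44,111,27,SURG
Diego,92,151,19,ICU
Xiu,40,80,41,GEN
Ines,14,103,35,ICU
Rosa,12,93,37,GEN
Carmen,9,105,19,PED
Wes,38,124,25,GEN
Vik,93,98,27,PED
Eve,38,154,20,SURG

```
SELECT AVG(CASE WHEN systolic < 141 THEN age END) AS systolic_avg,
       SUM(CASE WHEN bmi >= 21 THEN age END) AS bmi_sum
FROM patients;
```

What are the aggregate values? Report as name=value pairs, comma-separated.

systolic_avg=43.7, bmi_sum=241

[systolic_avg: systolic < 141]
patient=Lena: ✓ → 31
patient=Mira: ✓ → 89
patient=Yara: ✓ → 67
patient=Quinn: ✓ → 44
patient=Diego: ✗
patient=Xiu: ✓ → 40
patient=Ines: ✓ → 14
patient=Rosa: ✓ → 12
patient=Carmen: ✓ → 9
patient=Wes: ✓ → 38
patient=Vik: ✓ → 93
patient=Eve: ✗
systolic_avg = (31 + 89 + 67 + 44 + 40 + 14 + 12 + 9 + 38 + 93) / 10 = 43.7
—
[bmi_sum: bmi >= 21]
patient=Lena: ✗
patient=Mira: ✗
patient=Yara: ✗
patient=Quinn: ✓ → 44
patient=Diego: ✗
patient=Xiu: ✓ → 40
patient=Ines: ✓ → 14
patient=Rosa: ✓ → 12
patient=Carmen: ✗
patient=Wes: ✓ → 38
patient=Vik: ✓ → 93
patient=Eve: ✗
bmi_sum = 44 + 40 + 14 + 12 + 38 + 93 = 241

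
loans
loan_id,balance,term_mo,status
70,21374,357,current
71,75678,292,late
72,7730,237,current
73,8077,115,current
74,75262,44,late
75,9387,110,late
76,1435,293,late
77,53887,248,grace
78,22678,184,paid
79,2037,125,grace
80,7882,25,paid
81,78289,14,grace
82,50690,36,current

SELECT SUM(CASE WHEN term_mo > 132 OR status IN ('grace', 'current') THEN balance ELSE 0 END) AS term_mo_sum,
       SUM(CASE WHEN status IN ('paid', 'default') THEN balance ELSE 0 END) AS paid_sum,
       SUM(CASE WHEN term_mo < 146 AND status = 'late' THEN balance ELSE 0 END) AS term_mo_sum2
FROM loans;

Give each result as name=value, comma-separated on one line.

term_mo_sum=321875, paid_sum=30560, term_mo_sum2=84649

[term_mo_sum: term_mo > 132 OR status IN ('grace', 'current')]
loan_id=70: ✓ → 21374
loan_id=71: ✓ → 75678
loan_id=72: ✓ → 7730
loan_id=73: ✓ → 8077
loan_id=74: ✗
loan_id=75: ✗
loan_id=76: ✓ → 1435
loan_id=77: ✓ → 53887
loan_id=78: ✓ → 22678
loan_id=79: ✓ → 2037
loan_id=80: ✗
loan_id=81: ✓ → 78289
loan_id=82: ✓ → 50690
term_mo_sum = 21374 + 75678 + 7730 + 8077 + 1435 + 53887 + 22678 + 2037 + 78289 + 50690 = 321875
—
[paid_sum: status IN ('paid', 'default')]
loan_id=70: ✗
loan_id=71: ✗
loan_id=72: ✗
loan_id=73: ✗
loan_id=74: ✗
loan_id=75: ✗
loan_id=76: ✗
loan_id=77: ✗
loan_id=78: ✓ → 22678
loan_id=79: ✗
loan_id=80: ✓ → 7882
loan_id=81: ✗
loan_id=82: ✗
paid_sum = 22678 + 7882 = 30560
—
[term_mo_sum2: term_mo < 146 AND status = 'late']
loan_id=70: ✗
loan_id=71: ✗
loan_id=72: ✗
loan_id=73: ✗
loan_id=74: ✓ → 75262
loan_id=75: ✓ → 9387
loan_id=76: ✗
loan_id=77: ✗
loan_id=78: ✗
loan_id=79: ✗
loan_id=80: ✗
loan_id=81: ✗
loan_id=82: ✗
term_mo_sum2 = 75262 + 9387 = 84649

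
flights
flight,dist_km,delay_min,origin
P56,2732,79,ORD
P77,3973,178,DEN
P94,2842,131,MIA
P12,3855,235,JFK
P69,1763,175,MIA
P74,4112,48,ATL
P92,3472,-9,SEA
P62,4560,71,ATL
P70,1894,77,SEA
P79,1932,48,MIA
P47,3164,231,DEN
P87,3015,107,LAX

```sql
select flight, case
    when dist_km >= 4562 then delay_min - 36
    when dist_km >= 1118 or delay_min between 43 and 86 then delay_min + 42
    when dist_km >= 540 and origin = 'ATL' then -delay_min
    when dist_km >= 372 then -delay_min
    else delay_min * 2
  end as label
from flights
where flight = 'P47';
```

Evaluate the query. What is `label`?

273

flight = P47: dist_km=3164, delay_min=231, origin=DEN.
dist_km >= 4562 → false
dist_km >= 1118 or delay_min between 43 and 86 → true → 273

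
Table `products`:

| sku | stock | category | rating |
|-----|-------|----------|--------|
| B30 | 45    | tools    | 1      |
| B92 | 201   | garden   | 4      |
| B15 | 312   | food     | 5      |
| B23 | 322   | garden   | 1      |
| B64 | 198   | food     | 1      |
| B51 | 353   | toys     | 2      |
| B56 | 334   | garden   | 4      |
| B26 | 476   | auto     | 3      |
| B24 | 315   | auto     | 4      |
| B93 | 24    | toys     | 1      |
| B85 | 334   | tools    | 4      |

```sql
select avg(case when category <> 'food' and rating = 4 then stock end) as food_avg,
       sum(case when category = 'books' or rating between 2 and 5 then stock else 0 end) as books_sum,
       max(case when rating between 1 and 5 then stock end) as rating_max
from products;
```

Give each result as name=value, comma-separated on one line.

food_avg=296, books_sum=2325, rating_max=476

[food_avg: category <> 'food' and rating = 4]
sku=B30: ✗
sku=B92: ✓ → 201
sku=B15: ✗
sku=B23: ✗
sku=B64: ✗
sku=B51: ✗
sku=B56: ✓ → 334
sku=B26: ✗
sku=B24: ✓ → 315
sku=B93: ✗
sku=B85: ✓ → 334
food_avg = (201 + 334 + 315 + 334) / 4 = 296
—
[books_sum: category = 'books' or rating between 2 and 5]
sku=B30: ✗
sku=B92: ✓ → 201
sku=B15: ✓ → 312
sku=B23: ✗
sku=B64: ✗
sku=B51: ✓ → 353
sku=B56: ✓ → 334
sku=B26: ✓ → 476
sku=B24: ✓ → 315
sku=B93: ✗
sku=B85: ✓ → 334
books_sum = 201 + 312 + 353 + 334 + 476 + 315 + 334 = 2325
—
[rating_max: rating between 1 and 5]
sku=B30: ✓ → 45
sku=B92: ✓ → 201
sku=B15: ✓ → 312
sku=B23: ✓ → 322
sku=B64: ✓ → 198
sku=B51: ✓ → 353
sku=B56: ✓ → 334
sku=B26: ✓ → 476
sku=B24: ✓ → 315
sku=B93: ✓ → 24
sku=B85: ✓ → 334
rating_max = MAX(45, 201, 312, 322, 198, 353, 334, 476, 315, 24, 334) = 476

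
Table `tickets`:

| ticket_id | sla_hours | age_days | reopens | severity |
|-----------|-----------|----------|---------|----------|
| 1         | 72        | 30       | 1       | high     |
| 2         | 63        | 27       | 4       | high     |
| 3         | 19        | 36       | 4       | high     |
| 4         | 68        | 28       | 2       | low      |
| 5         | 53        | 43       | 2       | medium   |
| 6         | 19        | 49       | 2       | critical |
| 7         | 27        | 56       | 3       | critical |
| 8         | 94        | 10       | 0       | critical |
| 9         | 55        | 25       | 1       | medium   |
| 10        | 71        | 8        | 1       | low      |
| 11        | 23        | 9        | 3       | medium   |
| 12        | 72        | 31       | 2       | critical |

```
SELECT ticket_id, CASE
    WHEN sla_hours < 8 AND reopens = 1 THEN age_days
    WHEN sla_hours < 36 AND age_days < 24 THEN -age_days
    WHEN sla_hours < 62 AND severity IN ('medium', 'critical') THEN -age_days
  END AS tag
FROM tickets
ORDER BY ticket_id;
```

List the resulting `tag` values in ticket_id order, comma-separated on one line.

NULL, NULL, NULL, NULL, -43, -49, -56, NULL, -25, NULL, -9, NULL

ticket_id=1: (no match → NULL) → NULL
ticket_id=2: (no match → NULL) → NULL
ticket_id=3: (no match → NULL) → NULL
ticket_id=4: (no match → NULL) → NULL
ticket_id=5: sla_hours < 62 AND severity IN ('medium', 'critical') → -43
ticket_id=6: sla_hours < 62 AND severity IN ('medium', 'critical') → -49
ticket_id=7: sla_hours < 62 AND severity IN ('medium', 'critical') → -56
ticket_id=8: (no match → NULL) → NULL
ticket_id=9: sla_hours < 62 AND severity IN ('medium', 'critical') → -25
ticket_id=10: (no match → NULL) → NULL
ticket_id=11: sla_hours < 36 AND age_days < 24 → -9
ticket_id=12: (no match → NULL) → NULL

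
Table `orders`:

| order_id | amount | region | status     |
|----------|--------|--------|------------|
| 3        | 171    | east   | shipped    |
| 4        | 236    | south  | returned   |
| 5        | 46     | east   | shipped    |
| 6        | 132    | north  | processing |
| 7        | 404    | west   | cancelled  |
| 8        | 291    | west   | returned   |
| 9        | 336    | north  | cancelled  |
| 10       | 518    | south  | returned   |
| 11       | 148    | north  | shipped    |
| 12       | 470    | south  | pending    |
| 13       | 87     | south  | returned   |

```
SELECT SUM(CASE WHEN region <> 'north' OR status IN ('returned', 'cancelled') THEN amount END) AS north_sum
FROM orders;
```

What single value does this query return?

2559

order_id=3: ✓ → 171
order_id=4: ✓ → 236
order_id=5: ✓ → 46
order_id=6: ✗
order_id=7: ✓ → 404
order_id=8: ✓ → 291
order_id=9: ✓ → 336
order_id=10: ✓ → 518
order_id=11: ✗
order_id=12: ✓ → 470
order_id=13: ✓ → 87
north_sum = 171 + 236 + 46 + 404 + 291 + 336 + 518 + 470 + 87 = 2559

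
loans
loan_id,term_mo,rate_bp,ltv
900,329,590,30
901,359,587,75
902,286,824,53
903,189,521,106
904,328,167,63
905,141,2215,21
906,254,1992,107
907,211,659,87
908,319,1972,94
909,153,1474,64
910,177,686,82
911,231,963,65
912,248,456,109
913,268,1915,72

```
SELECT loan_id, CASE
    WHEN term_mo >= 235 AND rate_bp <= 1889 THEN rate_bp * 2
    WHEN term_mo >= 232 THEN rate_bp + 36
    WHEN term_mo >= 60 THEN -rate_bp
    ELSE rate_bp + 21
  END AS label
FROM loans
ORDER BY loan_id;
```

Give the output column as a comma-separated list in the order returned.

loan_id=900: term_mo >= 235 AND rate_bp <= 1889 → 1180
loan_id=901: term_mo >= 235 AND rate_bp <= 1889 → 1174
loan_id=902: term_mo >= 235 AND rate_bp <= 1889 → 1648
loan_id=903: term_mo >= 60 → -521
loan_id=904: term_mo >= 235 AND rate_bp <= 1889 → 334
loan_id=905: term_mo >= 60 → -2215
loan_id=906: term_mo >= 232 → 2028
loan_id=907: term_mo >= 60 → -659
loan_id=908: term_mo >= 232 → 2008
loan_id=909: term_mo >= 60 → -1474
loan_id=910: term_mo >= 60 → -686
loan_id=911: term_mo >= 60 → -963
loan_id=912: term_mo >= 235 AND rate_bp <= 1889 → 912
loan_id=913: term_mo >= 232 → 1951

1180, 1174, 1648, -521, 334, -2215, 2028, -659, 2008, -1474, -686, -963, 912, 1951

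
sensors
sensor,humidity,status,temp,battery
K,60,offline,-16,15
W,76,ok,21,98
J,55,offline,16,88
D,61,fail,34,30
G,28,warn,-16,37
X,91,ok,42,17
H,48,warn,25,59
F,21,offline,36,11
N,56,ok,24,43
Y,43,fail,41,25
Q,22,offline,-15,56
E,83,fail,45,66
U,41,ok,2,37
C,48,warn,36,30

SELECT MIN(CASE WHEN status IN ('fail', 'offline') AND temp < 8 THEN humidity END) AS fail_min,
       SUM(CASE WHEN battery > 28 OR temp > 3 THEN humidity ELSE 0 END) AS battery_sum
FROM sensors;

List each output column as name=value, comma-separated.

fail_min=22, battery_sum=673

[fail_min: status IN ('fail', 'offline') AND temp < 8]
sensor=K: ✓ → 60
sensor=W: ✗
sensor=J: ✗
sensor=D: ✗
sensor=G: ✗
sensor=X: ✗
sensor=H: ✗
sensor=F: ✗
sensor=N: ✗
sensor=Y: ✗
sensor=Q: ✓ → 22
sensor=E: ✗
sensor=U: ✗
sensor=C: ✗
fail_min = MIN(60, 22) = 22
—
[battery_sum: battery > 28 OR temp > 3]
sensor=K: ✗
sensor=W: ✓ → 76
sensor=J: ✓ → 55
sensor=D: ✓ → 61
sensor=G: ✓ → 28
sensor=X: ✓ → 91
sensor=H: ✓ → 48
sensor=F: ✓ → 21
sensor=N: ✓ → 56
sensor=Y: ✓ → 43
sensor=Q: ✓ → 22
sensor=E: ✓ → 83
sensor=U: ✓ → 41
sensor=C: ✓ → 48
battery_sum = 76 + 55 + 61 + 28 + 91 + 48 + 21 + 56 + 43 + 22 + 83 + 41 + 48 = 673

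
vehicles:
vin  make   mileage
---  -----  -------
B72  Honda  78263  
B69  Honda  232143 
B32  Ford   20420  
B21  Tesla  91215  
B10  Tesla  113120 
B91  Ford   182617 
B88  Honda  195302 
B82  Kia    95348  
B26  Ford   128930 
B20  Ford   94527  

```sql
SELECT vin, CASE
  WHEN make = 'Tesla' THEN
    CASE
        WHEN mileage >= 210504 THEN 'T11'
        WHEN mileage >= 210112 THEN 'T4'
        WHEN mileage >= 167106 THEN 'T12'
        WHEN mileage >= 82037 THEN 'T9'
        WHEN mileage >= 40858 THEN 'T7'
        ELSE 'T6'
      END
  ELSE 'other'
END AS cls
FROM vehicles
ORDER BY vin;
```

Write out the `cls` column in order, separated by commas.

T9, other, T9, other, other, other, other, other, other, other

vin=B10: make='Tesla' → inner[mileage >= 82037] → T9
vin=B20: make='Ford' → outer ELSE → other
vin=B21: make='Tesla' → inner[mileage >= 82037] → T9
vin=B26: make='Ford' → outer ELSE → other
vin=B32: make='Ford' → outer ELSE → other
vin=B69: make='Honda' → outer ELSE → other
vin=B72: make='Honda' → outer ELSE → other
vin=B82: make='Kia' → outer ELSE → other
vin=B88: make='Honda' → outer ELSE → other
vin=B91: make='Ford' → outer ELSE → other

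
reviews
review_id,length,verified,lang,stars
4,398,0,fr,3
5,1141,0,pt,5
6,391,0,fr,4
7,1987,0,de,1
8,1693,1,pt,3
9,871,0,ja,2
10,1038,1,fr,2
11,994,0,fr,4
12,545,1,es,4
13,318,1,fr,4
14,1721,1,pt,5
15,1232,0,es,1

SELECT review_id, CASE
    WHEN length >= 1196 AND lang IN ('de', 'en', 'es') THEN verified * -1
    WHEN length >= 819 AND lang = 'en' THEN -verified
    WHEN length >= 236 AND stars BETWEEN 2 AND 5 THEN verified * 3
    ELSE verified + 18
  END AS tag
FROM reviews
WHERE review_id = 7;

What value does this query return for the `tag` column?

0

review_id = 7: length=1987, verified=0, lang=de, stars=1.
length >= 1196 AND lang IN ('de', 'en', 'es') → true → 0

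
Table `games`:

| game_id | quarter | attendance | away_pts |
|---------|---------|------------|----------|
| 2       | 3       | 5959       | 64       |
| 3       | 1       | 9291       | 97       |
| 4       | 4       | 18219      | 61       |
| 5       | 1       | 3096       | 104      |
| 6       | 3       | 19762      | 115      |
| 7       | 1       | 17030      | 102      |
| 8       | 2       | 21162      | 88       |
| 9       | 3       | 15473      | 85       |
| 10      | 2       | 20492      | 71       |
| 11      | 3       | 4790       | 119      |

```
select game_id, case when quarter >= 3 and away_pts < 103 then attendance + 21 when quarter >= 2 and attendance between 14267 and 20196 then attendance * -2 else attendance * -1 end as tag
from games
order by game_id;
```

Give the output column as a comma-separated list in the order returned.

game_id=2: quarter >= 3 and away_pts < 103 → 5980
game_id=3: ELSE → -9291
game_id=4: quarter >= 3 and away_pts < 103 → 18240
game_id=5: ELSE → -3096
game_id=6: quarter >= 2 and attendance between 14267 and 20196 → -39524
game_id=7: ELSE → -17030
game_id=8: ELSE → -21162
game_id=9: quarter >= 3 and away_pts < 103 → 15494
game_id=10: ELSE → -20492
game_id=11: ELSE → -4790

5980, -9291, 18240, -3096, -39524, -17030, -21162, 15494, -20492, -4790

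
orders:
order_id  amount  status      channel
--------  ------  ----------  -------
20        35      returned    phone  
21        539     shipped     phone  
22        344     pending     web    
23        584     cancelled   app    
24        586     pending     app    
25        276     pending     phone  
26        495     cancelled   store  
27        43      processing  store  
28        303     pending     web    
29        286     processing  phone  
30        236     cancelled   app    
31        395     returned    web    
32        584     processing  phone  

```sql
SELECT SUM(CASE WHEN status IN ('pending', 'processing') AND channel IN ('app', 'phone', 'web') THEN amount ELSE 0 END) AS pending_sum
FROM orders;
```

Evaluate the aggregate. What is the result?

2379

order_id=20: ✗
order_id=21: ✗
order_id=22: ✓ → 344
order_id=23: ✗
order_id=24: ✓ → 586
order_id=25: ✓ → 276
order_id=26: ✗
order_id=27: ✗
order_id=28: ✓ → 303
order_id=29: ✓ → 286
order_id=30: ✗
order_id=31: ✗
order_id=32: ✓ → 584
pending_sum = 344 + 586 + 276 + 303 + 286 + 584 = 2379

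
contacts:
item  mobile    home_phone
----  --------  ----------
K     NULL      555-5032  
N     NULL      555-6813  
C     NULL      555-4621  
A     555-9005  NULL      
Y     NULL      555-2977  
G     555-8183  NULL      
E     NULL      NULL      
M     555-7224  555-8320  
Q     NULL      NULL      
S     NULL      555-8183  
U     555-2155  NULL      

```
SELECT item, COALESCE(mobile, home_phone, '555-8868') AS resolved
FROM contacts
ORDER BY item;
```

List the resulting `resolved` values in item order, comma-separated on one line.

item=A: mobile=555-9005 → 555-9005
item=C: mobile=NULL, home_phone=555-4621 → 555-4621
item=E: mobile=NULL, home_phone=NULL, → literal 555-8868 → 555-8868
item=G: mobile=555-8183 → 555-8183
item=K: mobile=NULL, home_phone=555-5032 → 555-5032
item=M: mobile=555-7224 → 555-7224
item=N: mobile=NULL, home_phone=555-6813 → 555-6813
item=Q: mobile=NULL, home_phone=NULL, → literal 555-8868 → 555-8868
item=S: mobile=NULL, home_phone=555-8183 → 555-8183
item=U: mobile=555-2155 → 555-2155
item=Y: mobile=NULL, home_phone=555-2977 → 555-2977

555-9005, 555-4621, 555-8868, 555-8183, 555-5032, 555-7224, 555-6813, 555-8868, 555-8183, 555-2155, 555-2977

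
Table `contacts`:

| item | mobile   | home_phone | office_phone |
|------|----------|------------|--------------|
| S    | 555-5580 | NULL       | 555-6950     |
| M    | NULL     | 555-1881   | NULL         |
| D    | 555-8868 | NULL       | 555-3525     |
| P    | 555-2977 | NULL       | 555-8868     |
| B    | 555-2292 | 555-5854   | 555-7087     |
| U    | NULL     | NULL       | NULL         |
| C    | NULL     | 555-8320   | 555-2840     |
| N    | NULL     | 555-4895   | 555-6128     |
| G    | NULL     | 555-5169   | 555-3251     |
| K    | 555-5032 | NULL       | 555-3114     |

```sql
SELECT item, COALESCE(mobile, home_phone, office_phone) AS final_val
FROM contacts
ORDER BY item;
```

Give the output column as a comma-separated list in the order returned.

555-2292, 555-8320, 555-8868, 555-5169, 555-5032, 555-1881, 555-4895, 555-2977, 555-5580, NULL

item=B: mobile=555-2292 → 555-2292
item=C: mobile=NULL, home_phone=555-8320 → 555-8320
item=D: mobile=555-8868 → 555-8868
item=G: mobile=NULL, home_phone=555-5169 → 555-5169
item=K: mobile=555-5032 → 555-5032
item=M: mobile=NULL, home_phone=555-1881 → 555-1881
item=N: mobile=NULL, home_phone=555-4895 → 555-4895
item=P: mobile=555-2977 → 555-2977
item=S: mobile=555-5580 → 555-5580
item=U: mobile=NULL, home_phone=NULL, office_phone=NULL (all NULL) → NULL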